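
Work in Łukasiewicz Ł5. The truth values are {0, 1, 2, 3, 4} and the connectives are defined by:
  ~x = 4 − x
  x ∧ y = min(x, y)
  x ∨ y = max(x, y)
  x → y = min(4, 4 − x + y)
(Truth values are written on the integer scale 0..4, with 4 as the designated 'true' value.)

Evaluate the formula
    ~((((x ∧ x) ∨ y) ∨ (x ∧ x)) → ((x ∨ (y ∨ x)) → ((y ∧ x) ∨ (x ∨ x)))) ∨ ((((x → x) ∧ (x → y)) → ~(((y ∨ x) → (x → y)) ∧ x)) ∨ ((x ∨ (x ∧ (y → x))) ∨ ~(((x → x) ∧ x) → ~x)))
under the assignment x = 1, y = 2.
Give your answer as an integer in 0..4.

x ∧ x = 1 ∧ 1 = 1
(x ∧ x) ∨ y = 1 ∨ 2 = 2
x ∧ x = 1 ∧ 1 = 1
((x ∧ x) ∨ y) ∨ (x ∧ x) = 2 ∨ 1 = 2
y ∨ x = 2 ∨ 1 = 2
x ∨ (y ∨ x) = 1 ∨ 2 = 2
y ∧ x = 2 ∧ 1 = 1
x ∨ x = 1 ∨ 1 = 1
(y ∧ x) ∨ (x ∨ x) = 1 ∨ 1 = 1
(x ∨ (y ∨ x)) → ((y ∧ x) ∨ (x ∨ x)) = 2 → 1 = 3
(((x ∧ x) ∨ y) ∨ (x ∧ x)) → ((x ∨ (y ∨ x)) → ((y ∧ x) ∨ (x ∨ x))) = 2 → 3 = 4
~((((x ∧ x) ∨ y) ∨ (x ∧ x)) → ((x ∨ (y ∨ x)) → ((y ∧ x) ∨ (x ∨ x)))) = ~4 = 0
x → x = 1 → 1 = 4
x → y = 1 → 2 = 4
(x → x) ∧ (x → y) = 4 ∧ 4 = 4
y ∨ x = 2 ∨ 1 = 2
x → y = 1 → 2 = 4
(y ∨ x) → (x → y) = 2 → 4 = 4
((y ∨ x) → (x → y)) ∧ x = 4 ∧ 1 = 1
~(((y ∨ x) → (x → y)) ∧ x) = ~1 = 3
((x → x) ∧ (x → y)) → ~(((y ∨ x) → (x → y)) ∧ x) = 4 → 3 = 3
y → x = 2 → 1 = 3
x ∧ (y → x) = 1 ∧ 3 = 1
x ∨ (x ∧ (y → x)) = 1 ∨ 1 = 1
x → x = 1 → 1 = 4
(x → x) ∧ x = 4 ∧ 1 = 1
~x = ~1 = 3
((x → x) ∧ x) → ~x = 1 → 3 = 4
~(((x → x) ∧ x) → ~x) = ~4 = 0
(x ∨ (x ∧ (y → x))) ∨ ~(((x → x) ∧ x) → ~x) = 1 ∨ 0 = 1
(((x → x) ∧ (x → y)) → ~(((y ∨ x) → (x → y)) ∧ x)) ∨ ((x ∨ (x ∧ (y → x))) ∨ ~(((x → x) ∧ x) → ~x)) = 3 ∨ 1 = 3
~((((x ∧ x) ∨ y) ∨ (x ∧ x)) → ((x ∨ (y ∨ x)) → ((y ∧ x) ∨ (x ∨ x)))) ∨ ((((x → x) ∧ (x → y)) → ~(((y ∨ x) → (x → y)) ∧ x)) ∨ ((x ∨ (x ∧ (y → x))) ∨ ~(((x → x) ∧ x) → ~x))) = 0 ∨ 3 = 3

3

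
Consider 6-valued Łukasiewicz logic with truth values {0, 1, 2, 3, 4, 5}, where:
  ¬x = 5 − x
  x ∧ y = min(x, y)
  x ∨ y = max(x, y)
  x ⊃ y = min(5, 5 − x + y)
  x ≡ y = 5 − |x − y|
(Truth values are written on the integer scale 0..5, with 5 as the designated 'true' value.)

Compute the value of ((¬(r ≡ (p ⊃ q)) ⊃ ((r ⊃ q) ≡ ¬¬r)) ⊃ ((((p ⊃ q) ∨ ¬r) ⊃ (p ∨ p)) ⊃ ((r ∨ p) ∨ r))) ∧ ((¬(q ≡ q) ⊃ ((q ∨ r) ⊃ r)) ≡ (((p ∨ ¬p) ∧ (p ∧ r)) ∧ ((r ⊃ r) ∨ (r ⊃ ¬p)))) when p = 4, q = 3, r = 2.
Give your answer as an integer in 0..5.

p ⊃ q = 4 ⊃ 3 = 4
r ≡ (p ⊃ q) = 2 ≡ 4 = 3
¬(r ≡ (p ⊃ q)) = ¬3 = 2
r ⊃ q = 2 ⊃ 3 = 5
¬r = ¬2 = 3
¬¬r = ¬3 = 2
(r ⊃ q) ≡ ¬¬r = 5 ≡ 2 = 2
¬(r ≡ (p ⊃ q)) ⊃ ((r ⊃ q) ≡ ¬¬r) = 2 ⊃ 2 = 5
p ⊃ q = 4 ⊃ 3 = 4
¬r = ¬2 = 3
(p ⊃ q) ∨ ¬r = 4 ∨ 3 = 4
p ∨ p = 4 ∨ 4 = 4
((p ⊃ q) ∨ ¬r) ⊃ (p ∨ p) = 4 ⊃ 4 = 5
r ∨ p = 2 ∨ 4 = 4
(r ∨ p) ∨ r = 4 ∨ 2 = 4
(((p ⊃ q) ∨ ¬r) ⊃ (p ∨ p)) ⊃ ((r ∨ p) ∨ r) = 5 ⊃ 4 = 4
(¬(r ≡ (p ⊃ q)) ⊃ ((r ⊃ q) ≡ ¬¬r)) ⊃ ((((p ⊃ q) ∨ ¬r) ⊃ (p ∨ p)) ⊃ ((r ∨ p) ∨ r)) = 5 ⊃ 4 = 4
q ≡ q = 3 ≡ 3 = 5
¬(q ≡ q) = ¬5 = 0
q ∨ r = 3 ∨ 2 = 3
(q ∨ r) ⊃ r = 3 ⊃ 2 = 4
¬(q ≡ q) ⊃ ((q ∨ r) ⊃ r) = 0 ⊃ 4 = 5
¬p = ¬4 = 1
p ∨ ¬p = 4 ∨ 1 = 4
p ∧ r = 4 ∧ 2 = 2
(p ∨ ¬p) ∧ (p ∧ r) = 4 ∧ 2 = 2
r ⊃ r = 2 ⊃ 2 = 5
¬p = ¬4 = 1
r ⊃ ¬p = 2 ⊃ 1 = 4
(r ⊃ r) ∨ (r ⊃ ¬p) = 5 ∨ 4 = 5
((p ∨ ¬p) ∧ (p ∧ r)) ∧ ((r ⊃ r) ∨ (r ⊃ ¬p)) = 2 ∧ 5 = 2
(¬(q ≡ q) ⊃ ((q ∨ r) ⊃ r)) ≡ (((p ∨ ¬p) ∧ (p ∧ r)) ∧ ((r ⊃ r) ∨ (r ⊃ ¬p))) = 5 ≡ 2 = 2
((¬(r ≡ (p ⊃ q)) ⊃ ((r ⊃ q) ≡ ¬¬r)) ⊃ ((((p ⊃ q) ∨ ¬r) ⊃ (p ∨ p)) ⊃ ((r ∨ p) ∨ r))) ∧ ((¬(q ≡ q) ⊃ ((q ∨ r) ⊃ r)) ≡ (((p ∨ ¬p) ∧ (p ∧ r)) ∧ ((r ⊃ r) ∨ (r ⊃ ¬p)))) = 4 ∧ 2 = 2

2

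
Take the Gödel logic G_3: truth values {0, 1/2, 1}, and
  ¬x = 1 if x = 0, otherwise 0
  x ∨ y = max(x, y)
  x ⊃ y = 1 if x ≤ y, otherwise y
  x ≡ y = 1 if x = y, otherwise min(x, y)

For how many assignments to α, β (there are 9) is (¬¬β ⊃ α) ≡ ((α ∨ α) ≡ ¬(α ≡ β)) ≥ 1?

4

α = 0, β = 0 ↦ 1  ≥
α = 0, β = 1/2 ↦ 1  ≥
α = 0, β = 1 ↦ 1  ≥
α = 1/2, β = 0 ↦ 1/2  <
α = 1/2, β = 1/2 ↦ 0  <
α = 1/2, β = 1 ↦ 0  <
α = 1, β = 0 ↦ 1  ≥
α = 1, β = 1/2 ↦ 0  <
α = 1, β = 1 ↦ 0  <
So 4 of the 9 assignments meet the threshold.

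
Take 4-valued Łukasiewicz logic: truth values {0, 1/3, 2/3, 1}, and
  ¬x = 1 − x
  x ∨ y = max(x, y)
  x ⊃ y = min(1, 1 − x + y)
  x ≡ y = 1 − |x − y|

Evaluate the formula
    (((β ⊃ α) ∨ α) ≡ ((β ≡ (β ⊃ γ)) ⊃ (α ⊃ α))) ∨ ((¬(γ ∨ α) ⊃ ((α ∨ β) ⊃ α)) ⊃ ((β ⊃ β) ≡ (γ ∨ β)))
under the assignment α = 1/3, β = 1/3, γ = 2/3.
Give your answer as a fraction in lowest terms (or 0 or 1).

1

β ⊃ α = 1/3 ⊃ 1/3 = 1
(β ⊃ α) ∨ α = 1 ∨ 1/3 = 1
β ⊃ γ = 1/3 ⊃ 2/3 = 1
β ≡ (β ⊃ γ) = 1/3 ≡ 1 = 1/3
α ⊃ α = 1/3 ⊃ 1/3 = 1
(β ≡ (β ⊃ γ)) ⊃ (α ⊃ α) = 1/3 ⊃ 1 = 1
((β ⊃ α) ∨ α) ≡ ((β ≡ (β ⊃ γ)) ⊃ (α ⊃ α)) = 1 ≡ 1 = 1
γ ∨ α = 2/3 ∨ 1/3 = 2/3
¬(γ ∨ α) = ¬2/3 = 1/3
α ∨ β = 1/3 ∨ 1/3 = 1/3
(α ∨ β) ⊃ α = 1/3 ⊃ 1/3 = 1
¬(γ ∨ α) ⊃ ((α ∨ β) ⊃ α) = 1/3 ⊃ 1 = 1
β ⊃ β = 1/3 ⊃ 1/3 = 1
γ ∨ β = 2/3 ∨ 1/3 = 2/3
(β ⊃ β) ≡ (γ ∨ β) = 1 ≡ 2/3 = 2/3
(¬(γ ∨ α) ⊃ ((α ∨ β) ⊃ α)) ⊃ ((β ⊃ β) ≡ (γ ∨ β)) = 1 ⊃ 2/3 = 2/3
(((β ⊃ α) ∨ α) ≡ ((β ≡ (β ⊃ γ)) ⊃ (α ⊃ α))) ∨ ((¬(γ ∨ α) ⊃ ((α ∨ β) ⊃ α)) ⊃ ((β ⊃ β) ≡ (γ ∨ β))) = 1 ∨ 2/3 = 1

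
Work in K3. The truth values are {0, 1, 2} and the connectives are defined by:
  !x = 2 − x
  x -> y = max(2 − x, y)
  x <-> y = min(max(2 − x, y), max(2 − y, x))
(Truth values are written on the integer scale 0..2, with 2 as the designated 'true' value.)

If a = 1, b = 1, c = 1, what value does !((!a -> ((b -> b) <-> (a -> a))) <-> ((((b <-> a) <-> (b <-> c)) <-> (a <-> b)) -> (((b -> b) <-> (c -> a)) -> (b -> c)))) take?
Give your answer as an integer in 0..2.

1

!a = !1 = 1
b -> b = 1 -> 1 = 1
a -> a = 1 -> 1 = 1
(b -> b) <-> (a -> a) = 1 <-> 1 = 1
!a -> ((b -> b) <-> (a -> a)) = 1 -> 1 = 1
b <-> a = 1 <-> 1 = 1
b <-> c = 1 <-> 1 = 1
(b <-> a) <-> (b <-> c) = 1 <-> 1 = 1
a <-> b = 1 <-> 1 = 1
((b <-> a) <-> (b <-> c)) <-> (a <-> b) = 1 <-> 1 = 1
b -> b = 1 -> 1 = 1
c -> a = 1 -> 1 = 1
(b -> b) <-> (c -> a) = 1 <-> 1 = 1
b -> c = 1 -> 1 = 1
((b -> b) <-> (c -> a)) -> (b -> c) = 1 -> 1 = 1
(((b <-> a) <-> (b <-> c)) <-> (a <-> b)) -> (((b -> b) <-> (c -> a)) -> (b -> c)) = 1 -> 1 = 1
(!a -> ((b -> b) <-> (a -> a))) <-> ((((b <-> a) <-> (b <-> c)) <-> (a <-> b)) -> (((b -> b) <-> (c -> a)) -> (b -> c))) = 1 <-> 1 = 1
!((!a -> ((b -> b) <-> (a -> a))) <-> ((((b <-> a) <-> (b <-> c)) <-> (a <-> b)) -> (((b -> b) <-> (c -> a)) -> (b -> c)))) = !1 = 1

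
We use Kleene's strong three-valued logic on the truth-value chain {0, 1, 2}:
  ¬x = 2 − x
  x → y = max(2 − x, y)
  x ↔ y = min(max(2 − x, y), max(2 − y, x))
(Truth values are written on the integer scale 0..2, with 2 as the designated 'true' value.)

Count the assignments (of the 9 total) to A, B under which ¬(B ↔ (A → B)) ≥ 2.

A = 0, B = 0 ↦ 2  ≥
A = 0, B = 1 ↦ 1  <
A = 0, B = 2 ↦ 0  <
A = 1, B = 0 ↦ 1  <
A = 1, B = 1 ↦ 1  <
A = 1, B = 2 ↦ 0  <
A = 2, B = 0 ↦ 0  <
A = 2, B = 1 ↦ 1  <
A = 2, B = 2 ↦ 0  <
So 1 of the 9 assignments meets the threshold.

1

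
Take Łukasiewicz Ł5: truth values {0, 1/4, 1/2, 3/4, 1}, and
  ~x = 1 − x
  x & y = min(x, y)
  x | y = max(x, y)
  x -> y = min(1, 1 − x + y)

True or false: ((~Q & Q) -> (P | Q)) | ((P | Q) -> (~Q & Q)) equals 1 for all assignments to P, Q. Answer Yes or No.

Yes

At P = 0, Q = 1/2, for instance:
~Q = ~1/2 = 1/2
~Q & Q = 1/2 & 1/2 = 1/2
P | Q = 0 | 1/2 = 1/2
(~Q & Q) -> (P | Q) = 1/2 -> 1/2 = 1
(P | Q) -> (~Q & Q) = 1/2 -> 1/2 = 1
((~Q & Q) -> (P | Q)) | ((P | Q) -> (~Q & Q)) = 1 | 1 = 1
and checking the remaining 24 assignments likewise gives ≥ 1 in every case.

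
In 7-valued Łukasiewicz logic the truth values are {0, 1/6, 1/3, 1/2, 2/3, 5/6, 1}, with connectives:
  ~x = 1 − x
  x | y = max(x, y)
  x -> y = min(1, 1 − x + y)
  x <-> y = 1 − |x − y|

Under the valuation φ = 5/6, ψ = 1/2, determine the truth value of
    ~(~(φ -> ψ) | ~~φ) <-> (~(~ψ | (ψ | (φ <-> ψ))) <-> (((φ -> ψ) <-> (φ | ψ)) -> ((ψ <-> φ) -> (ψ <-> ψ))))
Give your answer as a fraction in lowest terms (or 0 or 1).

5/6

φ -> ψ = 5/6 -> 1/2 = 2/3
~(φ -> ψ) = ~2/3 = 1/3
~φ = ~5/6 = 1/6
~~φ = ~1/6 = 5/6
~(φ -> ψ) | ~~φ = 1/3 | 5/6 = 5/6
~(~(φ -> ψ) | ~~φ) = ~5/6 = 1/6
~ψ = ~1/2 = 1/2
φ <-> ψ = 5/6 <-> 1/2 = 2/3
ψ | (φ <-> ψ) = 1/2 | 2/3 = 2/3
~ψ | (ψ | (φ <-> ψ)) = 1/2 | 2/3 = 2/3
~(~ψ | (ψ | (φ <-> ψ))) = ~2/3 = 1/3
φ -> ψ = 5/6 -> 1/2 = 2/3
φ | ψ = 5/6 | 1/2 = 5/6
(φ -> ψ) <-> (φ | ψ) = 2/3 <-> 5/6 = 5/6
ψ <-> φ = 1/2 <-> 5/6 = 2/3
ψ <-> ψ = 1/2 <-> 1/2 = 1
(ψ <-> φ) -> (ψ <-> ψ) = 2/3 -> 1 = 1
((φ -> ψ) <-> (φ | ψ)) -> ((ψ <-> φ) -> (ψ <-> ψ)) = 5/6 -> 1 = 1
~(~ψ | (ψ | (φ <-> ψ))) <-> (((φ -> ψ) <-> (φ | ψ)) -> ((ψ <-> φ) -> (ψ <-> ψ))) = 1/3 <-> 1 = 1/3
~(~(φ -> ψ) | ~~φ) <-> (~(~ψ | (ψ | (φ <-> ψ))) <-> (((φ -> ψ) <-> (φ | ψ)) -> ((ψ <-> φ) -> (ψ <-> ψ)))) = 1/6 <-> 1/3 = 5/6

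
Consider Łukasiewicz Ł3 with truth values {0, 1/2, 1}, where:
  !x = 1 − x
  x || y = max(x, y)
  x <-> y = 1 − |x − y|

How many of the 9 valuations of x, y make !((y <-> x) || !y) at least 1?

1

x = 0, y = 0 ↦ 0  <
x = 0, y = 1/2 ↦ 1/2  <
x = 0, y = 1 ↦ 1  ≥
x = 1/2, y = 0 ↦ 0  <
x = 1/2, y = 1/2 ↦ 0  <
x = 1/2, y = 1 ↦ 1/2  <
x = 1, y = 0 ↦ 0  <
x = 1, y = 1/2 ↦ 1/2  <
x = 1, y = 1 ↦ 0  <
So 1 of the 9 assignments meets the threshold.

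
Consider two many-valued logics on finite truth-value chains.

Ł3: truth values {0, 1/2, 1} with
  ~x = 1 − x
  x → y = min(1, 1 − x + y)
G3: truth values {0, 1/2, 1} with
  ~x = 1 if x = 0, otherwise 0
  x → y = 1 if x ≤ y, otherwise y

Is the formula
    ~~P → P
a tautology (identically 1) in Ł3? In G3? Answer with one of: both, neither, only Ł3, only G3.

only Ł3

In Ł3: every assignment gives 1 — tautology.
In G3: at P = 1/2 the value is 1/2 — not a tautology.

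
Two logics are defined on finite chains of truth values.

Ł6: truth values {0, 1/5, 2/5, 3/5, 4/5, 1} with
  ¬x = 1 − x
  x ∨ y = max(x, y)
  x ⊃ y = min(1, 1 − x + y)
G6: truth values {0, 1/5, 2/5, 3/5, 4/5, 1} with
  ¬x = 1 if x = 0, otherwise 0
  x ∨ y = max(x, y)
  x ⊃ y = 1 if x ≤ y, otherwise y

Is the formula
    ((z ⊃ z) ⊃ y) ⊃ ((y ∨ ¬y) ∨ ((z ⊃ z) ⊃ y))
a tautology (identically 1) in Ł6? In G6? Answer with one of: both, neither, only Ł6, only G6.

both

In Ł6: every assignment gives 1 — tautology.
In G6: every assignment gives 1 — tautology.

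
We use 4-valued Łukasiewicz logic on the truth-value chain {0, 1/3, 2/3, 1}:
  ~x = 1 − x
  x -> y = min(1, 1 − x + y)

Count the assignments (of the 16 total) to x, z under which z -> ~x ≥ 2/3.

13

x = 0, z = 0 ↦ 1  ≥
x = 0, z = 1/3 ↦ 1  ≥
x = 0, z = 2/3 ↦ 1  ≥
x = 0, z = 1 ↦ 1  ≥
x = 1/3, z = 0 ↦ 1  ≥
x = 1/3, z = 1/3 ↦ 1  ≥
x = 1/3, z = 2/3 ↦ 1  ≥
x = 1/3, z = 1 ↦ 2/3  ≥
x = 2/3, z = 0 ↦ 1  ≥
x = 2/3, z = 1/3 ↦ 1  ≥
x = 2/3, z = 2/3 ↦ 2/3  ≥
x = 2/3, z = 1 ↦ 1/3  <
x = 1, z = 0 ↦ 1  ≥
x = 1, z = 1/3 ↦ 2/3  ≥
x = 1, z = 2/3 ↦ 1/3  <
x = 1, z = 1 ↦ 0  <
So 13 of the 16 assignments meet the threshold.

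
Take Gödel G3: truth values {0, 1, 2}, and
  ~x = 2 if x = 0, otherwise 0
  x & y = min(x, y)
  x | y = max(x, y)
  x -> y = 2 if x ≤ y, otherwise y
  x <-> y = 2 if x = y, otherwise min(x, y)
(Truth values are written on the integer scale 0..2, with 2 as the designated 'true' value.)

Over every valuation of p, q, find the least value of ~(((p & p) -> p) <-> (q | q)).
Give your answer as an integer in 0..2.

0

Take p = 0, q = 1:
p & p = 0 & 0 = 0
(p & p) -> p = 0 -> 0 = 2
q | q = 1 | 1 = 1
((p & p) -> p) <-> (q | q) = 2 <-> 1 = 1
~(((p & p) -> p) <-> (q | q)) = ~1 = 0
No assignment yields a value below 0, so this is the minimum.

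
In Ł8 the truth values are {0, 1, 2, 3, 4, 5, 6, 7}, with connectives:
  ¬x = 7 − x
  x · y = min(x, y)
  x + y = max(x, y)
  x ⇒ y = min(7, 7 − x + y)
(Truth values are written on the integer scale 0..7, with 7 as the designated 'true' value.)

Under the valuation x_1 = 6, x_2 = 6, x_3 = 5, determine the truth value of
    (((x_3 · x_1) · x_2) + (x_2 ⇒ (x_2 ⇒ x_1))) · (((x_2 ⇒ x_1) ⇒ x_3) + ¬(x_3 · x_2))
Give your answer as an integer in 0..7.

x_3 · x_1 = 5 · 6 = 5
(x_3 · x_1) · x_2 = 5 · 6 = 5
x_2 ⇒ x_1 = 6 ⇒ 6 = 7
x_2 ⇒ (x_2 ⇒ x_1) = 6 ⇒ 7 = 7
((x_3 · x_1) · x_2) + (x_2 ⇒ (x_2 ⇒ x_1)) = 5 + 7 = 7
x_2 ⇒ x_1 = 6 ⇒ 6 = 7
(x_2 ⇒ x_1) ⇒ x_3 = 7 ⇒ 5 = 5
x_3 · x_2 = 5 · 6 = 5
¬(x_3 · x_2) = ¬5 = 2
((x_2 ⇒ x_1) ⇒ x_3) + ¬(x_3 · x_2) = 5 + 2 = 5
(((x_3 · x_1) · x_2) + (x_2 ⇒ (x_2 ⇒ x_1))) · (((x_2 ⇒ x_1) ⇒ x_3) + ¬(x_3 · x_2)) = 7 · 5 = 5

5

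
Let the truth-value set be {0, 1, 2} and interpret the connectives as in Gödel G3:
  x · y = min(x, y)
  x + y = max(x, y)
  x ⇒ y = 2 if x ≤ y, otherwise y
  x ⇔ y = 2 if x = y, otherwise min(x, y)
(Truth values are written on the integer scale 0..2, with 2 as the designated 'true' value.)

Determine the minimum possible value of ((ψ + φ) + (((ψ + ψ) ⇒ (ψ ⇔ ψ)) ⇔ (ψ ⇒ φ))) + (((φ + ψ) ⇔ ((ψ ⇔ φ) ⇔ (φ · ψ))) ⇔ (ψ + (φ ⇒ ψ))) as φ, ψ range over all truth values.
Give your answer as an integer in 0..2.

Take φ = 0, ψ = 1:
ψ + φ = 1 + 0 = 1
ψ + ψ = 1 + 1 = 1
ψ ⇔ ψ = 1 ⇔ 1 = 2
(ψ + ψ) ⇒ (ψ ⇔ ψ) = 1 ⇒ 2 = 2
ψ ⇒ φ = 1 ⇒ 0 = 0
((ψ + ψ) ⇒ (ψ ⇔ ψ)) ⇔ (ψ ⇒ φ) = 2 ⇔ 0 = 0
(ψ + φ) + (((ψ + ψ) ⇒ (ψ ⇔ ψ)) ⇔ (ψ ⇒ φ)) = 1 + 0 = 1
φ + ψ = 0 + 1 = 1
ψ ⇔ φ = 1 ⇔ 0 = 0
φ · ψ = 0 · 1 = 0
(ψ ⇔ φ) ⇔ (φ · ψ) = 0 ⇔ 0 = 2
(φ + ψ) ⇔ ((ψ ⇔ φ) ⇔ (φ · ψ)) = 1 ⇔ 2 = 1
φ ⇒ ψ = 0 ⇒ 1 = 2
ψ + (φ ⇒ ψ) = 1 + 2 = 2
((φ + ψ) ⇔ ((ψ ⇔ φ) ⇔ (φ · ψ))) ⇔ (ψ + (φ ⇒ ψ)) = 1 ⇔ 2 = 1
((ψ + φ) + (((ψ + ψ) ⇒ (ψ ⇔ ψ)) ⇔ (ψ ⇒ φ))) + (((φ + ψ) ⇔ ((ψ ⇔ φ) ⇔ (φ · ψ))) ⇔ (ψ + (φ ⇒ ψ))) = 1 + 1 = 1
No assignment yields a value below 1, so this is the minimum.

1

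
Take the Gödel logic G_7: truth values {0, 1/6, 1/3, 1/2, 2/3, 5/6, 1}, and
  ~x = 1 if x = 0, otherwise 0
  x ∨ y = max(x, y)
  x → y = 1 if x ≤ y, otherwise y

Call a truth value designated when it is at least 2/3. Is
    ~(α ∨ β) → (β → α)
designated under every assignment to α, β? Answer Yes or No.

Yes

At α = 1, β = 1/6, for instance:
α ∨ β = 1 ∨ 1/6 = 1
~(α ∨ β) = ~1 = 0
β → α = 1/6 → 1 = 1
~(α ∨ β) → (β → α) = 0 → 1 = 1
and checking the remaining 48 assignments likewise gives ≥ 2/3 in every case.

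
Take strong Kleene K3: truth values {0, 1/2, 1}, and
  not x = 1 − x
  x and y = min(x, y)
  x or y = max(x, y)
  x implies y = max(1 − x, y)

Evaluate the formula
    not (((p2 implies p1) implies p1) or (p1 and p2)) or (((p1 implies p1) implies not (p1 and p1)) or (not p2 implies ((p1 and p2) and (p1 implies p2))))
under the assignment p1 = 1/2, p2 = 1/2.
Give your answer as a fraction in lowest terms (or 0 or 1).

p2 implies p1 = 1/2 implies 1/2 = 1/2
(p2 implies p1) implies p1 = 1/2 implies 1/2 = 1/2
p1 and p2 = 1/2 and 1/2 = 1/2
((p2 implies p1) implies p1) or (p1 and p2) = 1/2 or 1/2 = 1/2
not (((p2 implies p1) implies p1) or (p1 and p2)) = not 1/2 = 1/2
p1 implies p1 = 1/2 implies 1/2 = 1/2
p1 and p1 = 1/2 and 1/2 = 1/2
not (p1 and p1) = not 1/2 = 1/2
(p1 implies p1) implies not (p1 and p1) = 1/2 implies 1/2 = 1/2
not p2 = not 1/2 = 1/2
p1 and p2 = 1/2 and 1/2 = 1/2
p1 implies p2 = 1/2 implies 1/2 = 1/2
(p1 and p2) and (p1 implies p2) = 1/2 and 1/2 = 1/2
not p2 implies ((p1 and p2) and (p1 implies p2)) = 1/2 implies 1/2 = 1/2
((p1 implies p1) implies not (p1 and p1)) or (not p2 implies ((p1 and p2) and (p1 implies p2))) = 1/2 or 1/2 = 1/2
not (((p2 implies p1) implies p1) or (p1 and p2)) or (((p1 implies p1) implies not (p1 and p1)) or (not p2 implies ((p1 and p2) and (p1 implies p2)))) = 1/2 or 1/2 = 1/2

1/2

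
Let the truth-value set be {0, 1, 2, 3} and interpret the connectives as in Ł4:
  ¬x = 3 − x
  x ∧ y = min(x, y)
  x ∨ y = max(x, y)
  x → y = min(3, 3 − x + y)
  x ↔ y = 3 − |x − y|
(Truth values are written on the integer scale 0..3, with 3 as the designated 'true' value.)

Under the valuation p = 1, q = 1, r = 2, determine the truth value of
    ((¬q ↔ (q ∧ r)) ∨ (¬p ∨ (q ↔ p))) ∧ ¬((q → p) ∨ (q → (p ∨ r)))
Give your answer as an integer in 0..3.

0

¬q = ¬1 = 2
q ∧ r = 1 ∧ 2 = 1
¬q ↔ (q ∧ r) = 2 ↔ 1 = 2
¬p = ¬1 = 2
q ↔ p = 1 ↔ 1 = 3
¬p ∨ (q ↔ p) = 2 ∨ 3 = 3
(¬q ↔ (q ∧ r)) ∨ (¬p ∨ (q ↔ p)) = 2 ∨ 3 = 3
q → p = 1 → 1 = 3
p ∨ r = 1 ∨ 2 = 2
q → (p ∨ r) = 1 → 2 = 3
(q → p) ∨ (q → (p ∨ r)) = 3 ∨ 3 = 3
¬((q → p) ∨ (q → (p ∨ r))) = ¬3 = 0
((¬q ↔ (q ∧ r)) ∨ (¬p ∨ (q ↔ p))) ∧ ¬((q → p) ∨ (q → (p ∨ r))) = 3 ∧ 0 = 0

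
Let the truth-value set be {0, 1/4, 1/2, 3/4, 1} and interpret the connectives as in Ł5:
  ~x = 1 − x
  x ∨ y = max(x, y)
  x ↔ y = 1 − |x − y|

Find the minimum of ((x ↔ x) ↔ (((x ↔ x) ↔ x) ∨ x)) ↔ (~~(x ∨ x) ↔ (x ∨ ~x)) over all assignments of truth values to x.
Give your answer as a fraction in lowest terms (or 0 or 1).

1/2

Take x = 1/2:
x ↔ x = 1/2 ↔ 1/2 = 1
x ↔ x = 1/2 ↔ 1/2 = 1
(x ↔ x) ↔ x = 1 ↔ 1/2 = 1/2
((x ↔ x) ↔ x) ∨ x = 1/2 ∨ 1/2 = 1/2
(x ↔ x) ↔ (((x ↔ x) ↔ x) ∨ x) = 1 ↔ 1/2 = 1/2
x ∨ x = 1/2 ∨ 1/2 = 1/2
~(x ∨ x) = ~1/2 = 1/2
~~(x ∨ x) = ~1/2 = 1/2
~x = ~1/2 = 1/2
x ∨ ~x = 1/2 ∨ 1/2 = 1/2
~~(x ∨ x) ↔ (x ∨ ~x) = 1/2 ↔ 1/2 = 1
((x ↔ x) ↔ (((x ↔ x) ↔ x) ∨ x)) ↔ (~~(x ∨ x) ↔ (x ∨ ~x)) = 1/2 ↔ 1 = 1/2
No assignment yields a value below 1/2, so this is the minimum.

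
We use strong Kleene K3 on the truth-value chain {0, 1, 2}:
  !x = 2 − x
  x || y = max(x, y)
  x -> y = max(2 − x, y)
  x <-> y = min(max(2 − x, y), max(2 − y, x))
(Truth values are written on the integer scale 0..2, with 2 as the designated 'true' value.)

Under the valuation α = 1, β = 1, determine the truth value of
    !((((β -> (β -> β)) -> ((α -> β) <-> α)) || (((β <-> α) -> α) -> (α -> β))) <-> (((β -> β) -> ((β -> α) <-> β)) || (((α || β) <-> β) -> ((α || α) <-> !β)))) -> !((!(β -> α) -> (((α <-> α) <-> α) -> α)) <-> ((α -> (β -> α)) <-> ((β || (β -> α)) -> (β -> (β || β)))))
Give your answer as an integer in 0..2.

β -> β = 1 -> 1 = 1
β -> (β -> β) = 1 -> 1 = 1
α -> β = 1 -> 1 = 1
(α -> β) <-> α = 1 <-> 1 = 1
(β -> (β -> β)) -> ((α -> β) <-> α) = 1 -> 1 = 1
β <-> α = 1 <-> 1 = 1
(β <-> α) -> α = 1 -> 1 = 1
α -> β = 1 -> 1 = 1
((β <-> α) -> α) -> (α -> β) = 1 -> 1 = 1
((β -> (β -> β)) -> ((α -> β) <-> α)) || (((β <-> α) -> α) -> (α -> β)) = 1 || 1 = 1
β -> β = 1 -> 1 = 1
β -> α = 1 -> 1 = 1
(β -> α) <-> β = 1 <-> 1 = 1
(β -> β) -> ((β -> α) <-> β) = 1 -> 1 = 1
α || β = 1 || 1 = 1
(α || β) <-> β = 1 <-> 1 = 1
α || α = 1 || 1 = 1
!β = !1 = 1
(α || α) <-> !β = 1 <-> 1 = 1
((α || β) <-> β) -> ((α || α) <-> !β) = 1 -> 1 = 1
((β -> β) -> ((β -> α) <-> β)) || (((α || β) <-> β) -> ((α || α) <-> !β)) = 1 || 1 = 1
(((β -> (β -> β)) -> ((α -> β) <-> α)) || (((β <-> α) -> α) -> (α -> β))) <-> (((β -> β) -> ((β -> α) <-> β)) || (((α || β) <-> β) -> ((α || α) <-> !β))) = 1 <-> 1 = 1
!((((β -> (β -> β)) -> ((α -> β) <-> α)) || (((β <-> α) -> α) -> (α -> β))) <-> (((β -> β) -> ((β -> α) <-> β)) || (((α || β) <-> β) -> ((α || α) <-> !β)))) = !1 = 1
β -> α = 1 -> 1 = 1
!(β -> α) = !1 = 1
α <-> α = 1 <-> 1 = 1
(α <-> α) <-> α = 1 <-> 1 = 1
((α <-> α) <-> α) -> α = 1 -> 1 = 1
!(β -> α) -> (((α <-> α) <-> α) -> α) = 1 -> 1 = 1
β -> α = 1 -> 1 = 1
α -> (β -> α) = 1 -> 1 = 1
β -> α = 1 -> 1 = 1
β || (β -> α) = 1 || 1 = 1
β || β = 1 || 1 = 1
β -> (β || β) = 1 -> 1 = 1
(β || (β -> α)) -> (β -> (β || β)) = 1 -> 1 = 1
(α -> (β -> α)) <-> ((β || (β -> α)) -> (β -> (β || β))) = 1 <-> 1 = 1
(!(β -> α) -> (((α <-> α) <-> α) -> α)) <-> ((α -> (β -> α)) <-> ((β || (β -> α)) -> (β -> (β || β)))) = 1 <-> 1 = 1
!((!(β -> α) -> (((α <-> α) <-> α) -> α)) <-> ((α -> (β -> α)) <-> ((β || (β -> α)) -> (β -> (β || β))))) = !1 = 1
!((((β -> (β -> β)) -> ((α -> β) <-> α)) || (((β <-> α) -> α) -> (α -> β))) <-> (((β -> β) -> ((β -> α) <-> β)) || (((α || β) <-> β) -> ((α || α) <-> !β)))) -> !((!(β -> α) -> (((α <-> α) <-> α) -> α)) <-> ((α -> (β -> α)) <-> ((β || (β -> α)) -> (β -> (β || β))))) = 1 -> 1 = 1

1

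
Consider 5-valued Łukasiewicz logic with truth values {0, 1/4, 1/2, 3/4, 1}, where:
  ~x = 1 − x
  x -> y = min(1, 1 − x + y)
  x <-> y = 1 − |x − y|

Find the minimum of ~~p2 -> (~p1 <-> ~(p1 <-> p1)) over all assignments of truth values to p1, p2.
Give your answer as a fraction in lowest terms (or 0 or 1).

0

Take p1 = 0, p2 = 1:
~p2 = ~1 = 0
~~p2 = ~0 = 1
~p1 = ~0 = 1
p1 <-> p1 = 0 <-> 0 = 1
~(p1 <-> p1) = ~1 = 0
~p1 <-> ~(p1 <-> p1) = 1 <-> 0 = 0
~~p2 -> (~p1 <-> ~(p1 <-> p1)) = 1 -> 0 = 0
No assignment yields a value below 0, so this is the minimum.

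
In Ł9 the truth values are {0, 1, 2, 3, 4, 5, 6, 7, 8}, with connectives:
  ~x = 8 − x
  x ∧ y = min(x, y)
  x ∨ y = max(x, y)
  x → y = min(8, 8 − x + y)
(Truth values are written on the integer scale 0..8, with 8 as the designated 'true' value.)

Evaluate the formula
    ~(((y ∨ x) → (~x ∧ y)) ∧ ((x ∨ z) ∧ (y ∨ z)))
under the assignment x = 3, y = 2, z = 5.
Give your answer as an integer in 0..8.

y ∨ x = 2 ∨ 3 = 3
~x = ~3 = 5
~x ∧ y = 5 ∧ 2 = 2
(y ∨ x) → (~x ∧ y) = 3 → 2 = 7
x ∨ z = 3 ∨ 5 = 5
y ∨ z = 2 ∨ 5 = 5
(x ∨ z) ∧ (y ∨ z) = 5 ∧ 5 = 5
((y ∨ x) → (~x ∧ y)) ∧ ((x ∨ z) ∧ (y ∨ z)) = 7 ∧ 5 = 5
~(((y ∨ x) → (~x ∧ y)) ∧ ((x ∨ z) ∧ (y ∨ z))) = ~5 = 3

3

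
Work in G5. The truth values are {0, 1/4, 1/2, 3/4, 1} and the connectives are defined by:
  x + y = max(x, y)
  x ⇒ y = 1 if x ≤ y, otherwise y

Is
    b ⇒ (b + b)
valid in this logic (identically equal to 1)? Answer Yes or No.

Yes

b = 0 ↦ 1
b = 1/4 ↦ 1
b = 1/2 ↦ 1
b = 3/4 ↦ 1
b = 1 ↦ 1
Every assignment gives a value ≥ 1.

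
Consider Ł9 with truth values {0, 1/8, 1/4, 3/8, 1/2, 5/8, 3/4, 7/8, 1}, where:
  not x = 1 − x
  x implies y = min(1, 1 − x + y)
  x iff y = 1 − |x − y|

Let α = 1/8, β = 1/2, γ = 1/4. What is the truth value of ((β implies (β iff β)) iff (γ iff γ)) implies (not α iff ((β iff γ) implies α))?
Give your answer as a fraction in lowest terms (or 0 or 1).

1/2

β iff β = 1/2 iff 1/2 = 1
β implies (β iff β) = 1/2 implies 1 = 1
γ iff γ = 1/4 iff 1/4 = 1
(β implies (β iff β)) iff (γ iff γ) = 1 iff 1 = 1
not α = not 1/8 = 7/8
β iff γ = 1/2 iff 1/4 = 3/4
(β iff γ) implies α = 3/4 implies 1/8 = 3/8
not α iff ((β iff γ) implies α) = 7/8 iff 3/8 = 1/2
((β implies (β iff β)) iff (γ iff γ)) implies (not α iff ((β iff γ) implies α)) = 1 implies 1/2 = 1/2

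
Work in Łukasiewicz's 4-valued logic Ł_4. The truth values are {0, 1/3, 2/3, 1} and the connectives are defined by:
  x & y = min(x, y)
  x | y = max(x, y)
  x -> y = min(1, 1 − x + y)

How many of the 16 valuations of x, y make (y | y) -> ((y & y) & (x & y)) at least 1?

x = 0, y = 0 ↦ 1  ≥
x = 0, y = 1/3 ↦ 2/3  <
x = 0, y = 2/3 ↦ 1/3  <
x = 0, y = 1 ↦ 0  <
x = 1/3, y = 0 ↦ 1  ≥
x = 1/3, y = 1/3 ↦ 1  ≥
x = 1/3, y = 2/3 ↦ 2/3  <
x = 1/3, y = 1 ↦ 1/3  <
x = 2/3, y = 0 ↦ 1  ≥
x = 2/3, y = 1/3 ↦ 1  ≥
x = 2/3, y = 2/3 ↦ 1  ≥
x = 2/3, y = 1 ↦ 2/3  <
x = 1, y = 0 ↦ 1  ≥
x = 1, y = 1/3 ↦ 1  ≥
x = 1, y = 2/3 ↦ 1  ≥
x = 1, y = 1 ↦ 1  ≥
So 10 of the 16 assignments meet the threshold.

10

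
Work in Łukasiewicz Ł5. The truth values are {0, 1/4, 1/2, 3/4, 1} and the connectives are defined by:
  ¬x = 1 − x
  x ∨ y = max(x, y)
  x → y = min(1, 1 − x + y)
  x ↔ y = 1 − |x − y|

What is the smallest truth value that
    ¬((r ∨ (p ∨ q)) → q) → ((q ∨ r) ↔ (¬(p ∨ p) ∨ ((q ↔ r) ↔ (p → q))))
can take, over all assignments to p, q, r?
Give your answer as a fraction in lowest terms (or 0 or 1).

Take p = 1/2, q = 0, r = 1:
p ∨ q = 1/2 ∨ 0 = 1/2
r ∨ (p ∨ q) = 1 ∨ 1/2 = 1
(r ∨ (p ∨ q)) → q = 1 → 0 = 0
¬((r ∨ (p ∨ q)) → q) = ¬0 = 1
q ∨ r = 0 ∨ 1 = 1
p ∨ p = 1/2 ∨ 1/2 = 1/2
¬(p ∨ p) = ¬1/2 = 1/2
q ↔ r = 0 ↔ 1 = 0
p → q = 1/2 → 0 = 1/2
(q ↔ r) ↔ (p → q) = 0 ↔ 1/2 = 1/2
¬(p ∨ p) ∨ ((q ↔ r) ↔ (p → q)) = 1/2 ∨ 1/2 = 1/2
(q ∨ r) ↔ (¬(p ∨ p) ∨ ((q ↔ r) ↔ (p → q))) = 1 ↔ 1/2 = 1/2
¬((r ∨ (p ∨ q)) → q) → ((q ∨ r) ↔ (¬(p ∨ p) ∨ ((q ↔ r) ↔ (p → q)))) = 1 → 1/2 = 1/2
No assignment yields a value below 1/2, so this is the minimum.

1/2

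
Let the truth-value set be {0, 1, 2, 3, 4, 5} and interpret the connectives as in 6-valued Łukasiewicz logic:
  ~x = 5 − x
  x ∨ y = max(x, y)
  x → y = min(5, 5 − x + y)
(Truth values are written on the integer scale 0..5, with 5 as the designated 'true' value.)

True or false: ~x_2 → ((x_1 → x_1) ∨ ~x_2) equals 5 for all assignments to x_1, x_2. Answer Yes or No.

At x_1 = 3, x_2 = 4, for instance:
~x_2 = ~4 = 1
x_1 → x_1 = 3 → 3 = 5
(x_1 → x_1) ∨ ~x_2 = 5 ∨ 1 = 5
~x_2 → ((x_1 → x_1) ∨ ~x_2) = 1 → 5 = 5
and checking the remaining 35 assignments likewise gives ≥ 5 in every case.

Yes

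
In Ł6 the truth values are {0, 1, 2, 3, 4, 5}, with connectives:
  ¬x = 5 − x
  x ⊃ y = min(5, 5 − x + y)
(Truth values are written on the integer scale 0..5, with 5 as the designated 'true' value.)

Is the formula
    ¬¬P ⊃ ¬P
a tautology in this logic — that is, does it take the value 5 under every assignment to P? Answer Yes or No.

No

Counterexample: take P = 3.
¬P = ¬3 = 2
¬¬P = ¬2 = 3
¬P = ¬3 = 2
¬¬P ⊃ ¬P = 3 ⊃ 2 = 4
This gives 4 ≠ 5.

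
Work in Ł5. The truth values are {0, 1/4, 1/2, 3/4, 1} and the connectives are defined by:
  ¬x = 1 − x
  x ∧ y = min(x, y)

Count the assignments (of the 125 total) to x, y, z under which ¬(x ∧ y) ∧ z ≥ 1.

value 1: 9 assignments (counts)
value 3/4: 23 assignments
value 1/2: 31 assignments
value 1/4: 33 assignments
value 0: 29 assignments
So 9 of the 125 assignments meet the threshold.

9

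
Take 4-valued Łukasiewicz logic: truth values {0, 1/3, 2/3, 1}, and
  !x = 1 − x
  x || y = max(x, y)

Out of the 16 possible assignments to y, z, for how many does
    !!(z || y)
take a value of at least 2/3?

12

y = 0, z = 0 ↦ 0  <
y = 0, z = 1/3 ↦ 1/3  <
y = 0, z = 2/3 ↦ 2/3  ≥
y = 0, z = 1 ↦ 1  ≥
y = 1/3, z = 0 ↦ 1/3  <
y = 1/3, z = 1/3 ↦ 1/3  <
y = 1/3, z = 2/3 ↦ 2/3  ≥
y = 1/3, z = 1 ↦ 1  ≥
y = 2/3, z = 0 ↦ 2/3  ≥
y = 2/3, z = 1/3 ↦ 2/3  ≥
y = 2/3, z = 2/3 ↦ 2/3  ≥
y = 2/3, z = 1 ↦ 1  ≥
y = 1, z = 0 ↦ 1  ≥
y = 1, z = 1/3 ↦ 1  ≥
y = 1, z = 2/3 ↦ 1  ≥
y = 1, z = 1 ↦ 1  ≥
So 12 of the 16 assignments meet the threshold.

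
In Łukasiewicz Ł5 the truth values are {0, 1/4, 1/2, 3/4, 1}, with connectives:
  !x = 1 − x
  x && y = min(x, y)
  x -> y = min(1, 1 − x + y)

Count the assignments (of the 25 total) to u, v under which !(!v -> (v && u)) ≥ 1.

value 1: 5 assignments (counts)
value 3/4: 1 assignment
value 1/2: 5 assignments
value 1/4: 2 assignments
value 0: 12 assignments
So 5 of the 25 assignments meet the threshold.

5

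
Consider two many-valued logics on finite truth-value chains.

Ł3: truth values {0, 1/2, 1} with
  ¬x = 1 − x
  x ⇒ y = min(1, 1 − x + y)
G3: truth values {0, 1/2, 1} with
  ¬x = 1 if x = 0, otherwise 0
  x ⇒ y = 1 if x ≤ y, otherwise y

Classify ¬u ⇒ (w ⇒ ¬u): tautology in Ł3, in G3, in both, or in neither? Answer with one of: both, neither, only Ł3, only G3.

both

In Ł3: every assignment gives 1 — tautology.
In G3: every assignment gives 1 — tautology.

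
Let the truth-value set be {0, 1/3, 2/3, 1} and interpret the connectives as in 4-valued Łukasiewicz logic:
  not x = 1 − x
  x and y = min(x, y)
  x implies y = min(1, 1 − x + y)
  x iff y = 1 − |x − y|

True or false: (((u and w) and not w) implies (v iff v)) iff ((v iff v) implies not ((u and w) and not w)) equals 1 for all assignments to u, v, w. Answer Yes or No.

Counterexample: take u = 1/3, v = 0, w = 1/3.
u and w = 1/3 and 1/3 = 1/3
not w = not 1/3 = 2/3
(u and w) and not w = 1/3 and 2/3 = 1/3
v iff v = 0 iff 0 = 1
((u and w) and not w) implies (v iff v) = 1/3 implies 1 = 1
v iff v = 0 iff 0 = 1
u and w = 1/3 and 1/3 = 1/3
not w = not 1/3 = 2/3
(u and w) and not w = 1/3 and 2/3 = 1/3
not ((u and w) and not w) = not 1/3 = 2/3
(v iff v) implies not ((u and w) and not w) = 1 implies 2/3 = 2/3
(((u and w) and not w) implies (v iff v)) iff ((v iff v) implies not ((u and w) and not w)) = 1 iff 2/3 = 2/3
This gives 2/3 ≠ 1.

No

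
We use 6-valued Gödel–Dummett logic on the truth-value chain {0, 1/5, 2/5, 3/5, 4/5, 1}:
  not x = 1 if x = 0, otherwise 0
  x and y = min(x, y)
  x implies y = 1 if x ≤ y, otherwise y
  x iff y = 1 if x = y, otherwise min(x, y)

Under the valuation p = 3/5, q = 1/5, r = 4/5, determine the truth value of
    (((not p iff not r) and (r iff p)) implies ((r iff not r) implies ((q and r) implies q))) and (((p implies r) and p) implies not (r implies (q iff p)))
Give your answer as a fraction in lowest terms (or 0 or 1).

0

not p = not 3/5 = 0
not r = not 4/5 = 0
not p iff not r = 0 iff 0 = 1
r iff p = 4/5 iff 3/5 = 3/5
(not p iff not r) and (r iff p) = 1 and 3/5 = 3/5
not r = not 4/5 = 0
r iff not r = 4/5 iff 0 = 0
q and r = 1/5 and 4/5 = 1/5
(q and r) implies q = 1/5 implies 1/5 = 1
(r iff not r) implies ((q and r) implies q) = 0 implies 1 = 1
((not p iff not r) and (r iff p)) implies ((r iff not r) implies ((q and r) implies q)) = 3/5 implies 1 = 1
p implies r = 3/5 implies 4/5 = 1
(p implies r) and p = 1 and 3/5 = 3/5
q iff p = 1/5 iff 3/5 = 1/5
r implies (q iff p) = 4/5 implies 1/5 = 1/5
not (r implies (q iff p)) = not 1/5 = 0
((p implies r) and p) implies not (r implies (q iff p)) = 3/5 implies 0 = 0
(((not p iff not r) and (r iff p)) implies ((r iff not r) implies ((q and r) implies q))) and (((p implies r) and p) implies not (r implies (q iff p))) = 1 and 0 = 0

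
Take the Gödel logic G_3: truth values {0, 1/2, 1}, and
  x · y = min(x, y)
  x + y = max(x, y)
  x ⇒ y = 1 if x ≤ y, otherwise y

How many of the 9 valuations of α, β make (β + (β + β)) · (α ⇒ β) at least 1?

α = 0, β = 0 ↦ 0  <
α = 0, β = 1/2 ↦ 1/2  <
α = 0, β = 1 ↦ 1  ≥
α = 1/2, β = 0 ↦ 0  <
α = 1/2, β = 1/2 ↦ 1/2  <
α = 1/2, β = 1 ↦ 1  ≥
α = 1, β = 0 ↦ 0  <
α = 1, β = 1/2 ↦ 1/2  <
α = 1, β = 1 ↦ 1  ≥
So 3 of the 9 assignments meet the threshold.

3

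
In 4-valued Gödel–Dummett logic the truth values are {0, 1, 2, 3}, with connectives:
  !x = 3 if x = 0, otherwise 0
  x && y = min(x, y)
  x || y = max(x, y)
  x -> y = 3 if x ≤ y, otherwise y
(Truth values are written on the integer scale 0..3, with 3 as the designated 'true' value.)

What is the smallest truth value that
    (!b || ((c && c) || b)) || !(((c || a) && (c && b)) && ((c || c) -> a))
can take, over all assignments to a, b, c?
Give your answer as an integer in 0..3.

Take a = 1, b = 1, c = 1:
!b = !1 = 0
c && c = 1 && 1 = 1
(c && c) || b = 1 || 1 = 1
!b || ((c && c) || b) = 0 || 1 = 1
c || a = 1 || 1 = 1
c && b = 1 && 1 = 1
(c || a) && (c && b) = 1 && 1 = 1
c || c = 1 || 1 = 1
(c || c) -> a = 1 -> 1 = 3
((c || a) && (c && b)) && ((c || c) -> a) = 1 && 3 = 1
!(((c || a) && (c && b)) && ((c || c) -> a)) = !1 = 0
(!b || ((c && c) || b)) || !(((c || a) && (c && b)) && ((c || c) -> a)) = 1 || 0 = 1
No assignment yields a value below 1, so this is the minimum.

1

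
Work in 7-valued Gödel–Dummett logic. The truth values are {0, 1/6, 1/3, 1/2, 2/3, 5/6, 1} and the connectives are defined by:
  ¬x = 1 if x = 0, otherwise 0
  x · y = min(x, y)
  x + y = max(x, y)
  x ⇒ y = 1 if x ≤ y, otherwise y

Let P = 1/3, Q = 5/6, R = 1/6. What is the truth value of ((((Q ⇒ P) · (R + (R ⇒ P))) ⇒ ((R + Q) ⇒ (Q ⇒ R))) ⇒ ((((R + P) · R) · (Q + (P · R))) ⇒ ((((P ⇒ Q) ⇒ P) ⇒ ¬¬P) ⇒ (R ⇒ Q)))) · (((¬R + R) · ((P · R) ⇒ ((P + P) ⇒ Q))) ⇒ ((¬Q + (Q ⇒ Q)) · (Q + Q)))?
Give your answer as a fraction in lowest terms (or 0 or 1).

1

Q ⇒ P = 5/6 ⇒ 1/3 = 1/3
R ⇒ P = 1/6 ⇒ 1/3 = 1
R + (R ⇒ P) = 1/6 + 1 = 1
(Q ⇒ P) · (R + (R ⇒ P)) = 1/3 · 1 = 1/3
R + Q = 1/6 + 5/6 = 5/6
Q ⇒ R = 5/6 ⇒ 1/6 = 1/6
(R + Q) ⇒ (Q ⇒ R) = 5/6 ⇒ 1/6 = 1/6
((Q ⇒ P) · (R + (R ⇒ P))) ⇒ ((R + Q) ⇒ (Q ⇒ R)) = 1/3 ⇒ 1/6 = 1/6
R + P = 1/6 + 1/3 = 1/3
(R + P) · R = 1/3 · 1/6 = 1/6
P · R = 1/3 · 1/6 = 1/6
Q + (P · R) = 5/6 + 1/6 = 5/6
((R + P) · R) · (Q + (P · R)) = 1/6 · 5/6 = 1/6
P ⇒ Q = 1/3 ⇒ 5/6 = 1
(P ⇒ Q) ⇒ P = 1 ⇒ 1/3 = 1/3
¬P = ¬1/3 = 0
¬¬P = ¬0 = 1
((P ⇒ Q) ⇒ P) ⇒ ¬¬P = 1/3 ⇒ 1 = 1
R ⇒ Q = 1/6 ⇒ 5/6 = 1
(((P ⇒ Q) ⇒ P) ⇒ ¬¬P) ⇒ (R ⇒ Q) = 1 ⇒ 1 = 1
(((R + P) · R) · (Q + (P · R))) ⇒ ((((P ⇒ Q) ⇒ P) ⇒ ¬¬P) ⇒ (R ⇒ Q)) = 1/6 ⇒ 1 = 1
(((Q ⇒ P) · (R + (R ⇒ P))) ⇒ ((R + Q) ⇒ (Q ⇒ R))) ⇒ ((((R + P) · R) · (Q + (P · R))) ⇒ ((((P ⇒ Q) ⇒ P) ⇒ ¬¬P) ⇒ (R ⇒ Q))) = 1/6 ⇒ 1 = 1
¬R = ¬1/6 = 0
¬R + R = 0 + 1/6 = 1/6
P · R = 1/3 · 1/6 = 1/6
P + P = 1/3 + 1/3 = 1/3
(P + P) ⇒ Q = 1/3 ⇒ 5/6 = 1
(P · R) ⇒ ((P + P) ⇒ Q) = 1/6 ⇒ 1 = 1
(¬R + R) · ((P · R) ⇒ ((P + P) ⇒ Q)) = 1/6 · 1 = 1/6
¬Q = ¬5/6 = 0
Q ⇒ Q = 5/6 ⇒ 5/6 = 1
¬Q + (Q ⇒ Q) = 0 + 1 = 1
Q + Q = 5/6 + 5/6 = 5/6
(¬Q + (Q ⇒ Q)) · (Q + Q) = 1 · 5/6 = 5/6
((¬R + R) · ((P · R) ⇒ ((P + P) ⇒ Q))) ⇒ ((¬Q + (Q ⇒ Q)) · (Q + Q)) = 1/6 ⇒ 5/6 = 1
((((Q ⇒ P) · (R + (R ⇒ P))) ⇒ ((R + Q) ⇒ (Q ⇒ R))) ⇒ ((((R + P) · R) · (Q + (P · R))) ⇒ ((((P ⇒ Q) ⇒ P) ⇒ ¬¬P) ⇒ (R ⇒ Q)))) · (((¬R + R) · ((P · R) ⇒ ((P + P) ⇒ Q))) ⇒ ((¬Q + (Q ⇒ Q)) · (Q + Q))) = 1 · 1 = 1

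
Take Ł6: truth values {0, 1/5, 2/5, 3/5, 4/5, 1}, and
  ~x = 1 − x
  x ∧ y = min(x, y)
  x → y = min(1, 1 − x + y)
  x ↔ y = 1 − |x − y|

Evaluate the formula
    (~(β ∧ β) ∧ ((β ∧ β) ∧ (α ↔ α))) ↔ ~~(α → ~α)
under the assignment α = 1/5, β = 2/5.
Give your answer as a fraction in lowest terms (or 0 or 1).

β ∧ β = 2/5 ∧ 2/5 = 2/5
~(β ∧ β) = ~2/5 = 3/5
β ∧ β = 2/5 ∧ 2/5 = 2/5
α ↔ α = 1/5 ↔ 1/5 = 1
(β ∧ β) ∧ (α ↔ α) = 2/5 ∧ 1 = 2/5
~(β ∧ β) ∧ ((β ∧ β) ∧ (α ↔ α)) = 3/5 ∧ 2/5 = 2/5
~α = ~1/5 = 4/5
α → ~α = 1/5 → 4/5 = 1
~(α → ~α) = ~1 = 0
~~(α → ~α) = ~0 = 1
(~(β ∧ β) ∧ ((β ∧ β) ∧ (α ↔ α))) ↔ ~~(α → ~α) = 2/5 ↔ 1 = 2/5

2/5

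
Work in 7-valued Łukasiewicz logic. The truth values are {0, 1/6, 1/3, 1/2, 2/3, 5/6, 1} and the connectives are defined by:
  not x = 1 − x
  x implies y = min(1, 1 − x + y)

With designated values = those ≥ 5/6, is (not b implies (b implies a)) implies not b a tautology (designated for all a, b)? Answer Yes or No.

No

Counterexample: take a = 0, b = 1/3.
not b = not 1/3 = 2/3
b implies a = 1/3 implies 0 = 2/3
not b implies (b implies a) = 2/3 implies 2/3 = 1
not b = not 1/3 = 2/3
(not b implies (b implies a)) implies not b = 1 implies 2/3 = 2/3
This gives 2/3, which is below 5/6.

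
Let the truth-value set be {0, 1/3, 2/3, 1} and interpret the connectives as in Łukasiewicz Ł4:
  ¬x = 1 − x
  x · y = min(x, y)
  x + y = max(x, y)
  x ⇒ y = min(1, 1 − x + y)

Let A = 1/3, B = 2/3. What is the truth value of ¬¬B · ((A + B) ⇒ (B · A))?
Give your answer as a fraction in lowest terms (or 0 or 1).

¬B = ¬2/3 = 1/3
¬¬B = ¬1/3 = 2/3
A + B = 1/3 + 2/3 = 2/3
B · A = 2/3 · 1/3 = 1/3
(A + B) ⇒ (B · A) = 2/3 ⇒ 1/3 = 2/3
¬¬B · ((A + B) ⇒ (B · A)) = 2/3 · 2/3 = 2/3

2/3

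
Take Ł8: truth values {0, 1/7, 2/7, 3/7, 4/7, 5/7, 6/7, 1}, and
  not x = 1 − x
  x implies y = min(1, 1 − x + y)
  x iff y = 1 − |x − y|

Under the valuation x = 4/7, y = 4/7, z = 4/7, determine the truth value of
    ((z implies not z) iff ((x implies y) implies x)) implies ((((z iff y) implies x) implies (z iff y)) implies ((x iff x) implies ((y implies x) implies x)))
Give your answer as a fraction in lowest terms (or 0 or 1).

6/7

not z = not 4/7 = 3/7
z implies not z = 4/7 implies 3/7 = 6/7
x implies y = 4/7 implies 4/7 = 1
(x implies y) implies x = 1 implies 4/7 = 4/7
(z implies not z) iff ((x implies y) implies x) = 6/7 iff 4/7 = 5/7
z iff y = 4/7 iff 4/7 = 1
(z iff y) implies x = 1 implies 4/7 = 4/7
z iff y = 4/7 iff 4/7 = 1
((z iff y) implies x) implies (z iff y) = 4/7 implies 1 = 1
x iff x = 4/7 iff 4/7 = 1
y implies x = 4/7 implies 4/7 = 1
(y implies x) implies x = 1 implies 4/7 = 4/7
(x iff x) implies ((y implies x) implies x) = 1 implies 4/7 = 4/7
(((z iff y) implies x) implies (z iff y)) implies ((x iff x) implies ((y implies x) implies x)) = 1 implies 4/7 = 4/7
((z implies not z) iff ((x implies y) implies x)) implies ((((z iff y) implies x) implies (z iff y)) implies ((x iff x) implies ((y implies x) implies x))) = 5/7 implies 4/7 = 6/7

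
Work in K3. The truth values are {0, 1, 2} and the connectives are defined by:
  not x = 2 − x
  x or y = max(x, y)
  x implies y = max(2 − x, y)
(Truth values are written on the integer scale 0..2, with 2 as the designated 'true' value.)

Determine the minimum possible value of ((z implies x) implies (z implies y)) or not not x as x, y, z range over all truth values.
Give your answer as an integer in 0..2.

1

Take x = 0, y = 0, z = 1:
z implies x = 1 implies 0 = 1
z implies y = 1 implies 0 = 1
(z implies x) implies (z implies y) = 1 implies 1 = 1
not x = not 0 = 2
not not x = not 2 = 0
((z implies x) implies (z implies y)) or not not x = 1 or 0 = 1
No assignment yields a value below 1, so this is the minimum.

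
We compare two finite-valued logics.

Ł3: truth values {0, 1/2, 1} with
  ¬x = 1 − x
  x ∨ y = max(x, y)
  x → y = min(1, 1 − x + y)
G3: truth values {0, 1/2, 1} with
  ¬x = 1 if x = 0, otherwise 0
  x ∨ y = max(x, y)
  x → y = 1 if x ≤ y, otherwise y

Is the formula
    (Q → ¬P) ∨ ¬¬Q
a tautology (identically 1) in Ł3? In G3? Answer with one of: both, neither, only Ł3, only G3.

In Ł3: at P = 1, Q = 1/2 the value is 1/2 — not a tautology.
In G3: every assignment gives 1 — tautology.

only G3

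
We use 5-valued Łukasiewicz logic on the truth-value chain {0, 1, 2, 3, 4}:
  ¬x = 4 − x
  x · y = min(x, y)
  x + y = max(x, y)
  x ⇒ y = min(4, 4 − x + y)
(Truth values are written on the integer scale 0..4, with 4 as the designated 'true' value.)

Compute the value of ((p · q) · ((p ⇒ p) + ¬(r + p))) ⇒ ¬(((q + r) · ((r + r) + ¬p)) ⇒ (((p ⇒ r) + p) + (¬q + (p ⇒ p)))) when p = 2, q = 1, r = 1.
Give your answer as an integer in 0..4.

p · q = 2 · 1 = 1
p ⇒ p = 2 ⇒ 2 = 4
r + p = 1 + 2 = 2
¬(r + p) = ¬2 = 2
(p ⇒ p) + ¬(r + p) = 4 + 2 = 4
(p · q) · ((p ⇒ p) + ¬(r + p)) = 1 · 4 = 1
q + r = 1 + 1 = 1
r + r = 1 + 1 = 1
¬p = ¬2 = 2
(r + r) + ¬p = 1 + 2 = 2
(q + r) · ((r + r) + ¬p) = 1 · 2 = 1
p ⇒ r = 2 ⇒ 1 = 3
(p ⇒ r) + p = 3 + 2 = 3
¬q = ¬1 = 3
p ⇒ p = 2 ⇒ 2 = 4
¬q + (p ⇒ p) = 3 + 4 = 4
((p ⇒ r) + p) + (¬q + (p ⇒ p)) = 3 + 4 = 4
((q + r) · ((r + r) + ¬p)) ⇒ (((p ⇒ r) + p) + (¬q + (p ⇒ p))) = 1 ⇒ 4 = 4
¬(((q + r) · ((r + r) + ¬p)) ⇒ (((p ⇒ r) + p) + (¬q + (p ⇒ p)))) = ¬4 = 0
((p · q) · ((p ⇒ p) + ¬(r + p))) ⇒ ¬(((q + r) · ((r + r) + ¬p)) ⇒ (((p ⇒ r) + p) + (¬q + (p ⇒ p)))) = 1 ⇒ 0 = 3

3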